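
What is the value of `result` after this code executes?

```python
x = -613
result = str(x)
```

x = -613; result = '-613'

'-613'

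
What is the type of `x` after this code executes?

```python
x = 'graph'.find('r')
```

str.find() returns int index

int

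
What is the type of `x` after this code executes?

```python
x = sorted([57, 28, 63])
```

sorted() always returns list

list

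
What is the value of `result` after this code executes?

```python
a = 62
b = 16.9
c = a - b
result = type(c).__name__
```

a is int; b is float; c is float; result = 'float'

'float'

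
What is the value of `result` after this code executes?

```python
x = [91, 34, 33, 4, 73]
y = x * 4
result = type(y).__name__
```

x is list; y is list; result = 'list'

'list'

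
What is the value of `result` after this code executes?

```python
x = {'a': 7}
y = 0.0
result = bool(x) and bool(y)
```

x = {'a': 7}; y = 0.0; result = False

False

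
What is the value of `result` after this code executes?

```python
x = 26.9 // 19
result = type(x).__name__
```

x is float; result = 'float'

'float'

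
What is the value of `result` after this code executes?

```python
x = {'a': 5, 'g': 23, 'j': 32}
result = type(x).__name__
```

x is dict; result = 'dict'

'dict'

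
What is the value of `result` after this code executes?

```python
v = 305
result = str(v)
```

v = 305; result = '305'

'305'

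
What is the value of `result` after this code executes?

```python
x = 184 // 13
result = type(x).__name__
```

x is int; result = 'int'

'int'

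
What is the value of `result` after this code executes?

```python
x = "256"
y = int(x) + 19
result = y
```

x = '256'; y = 275; result = 275

275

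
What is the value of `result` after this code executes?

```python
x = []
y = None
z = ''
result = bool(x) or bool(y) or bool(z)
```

x = []; y = None; z = ''; result = False

False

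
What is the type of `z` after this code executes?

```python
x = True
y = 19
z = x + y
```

bool + int = int (bool is subclass of int)

int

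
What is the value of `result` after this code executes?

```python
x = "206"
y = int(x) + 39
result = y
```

x = '206'; y = 245; result = 245

245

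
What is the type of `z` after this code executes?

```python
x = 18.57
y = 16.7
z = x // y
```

float // float = float

float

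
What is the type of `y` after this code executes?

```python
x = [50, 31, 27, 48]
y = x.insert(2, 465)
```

list.insert() returns None

NoneType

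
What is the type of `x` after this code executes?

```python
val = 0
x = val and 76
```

'and' returns first falsy value (0 is int)

int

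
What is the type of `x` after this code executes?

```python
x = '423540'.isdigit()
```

str.isdigit() returns bool

bool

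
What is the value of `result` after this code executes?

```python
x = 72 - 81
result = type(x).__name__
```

x is int; result = 'int'

'int'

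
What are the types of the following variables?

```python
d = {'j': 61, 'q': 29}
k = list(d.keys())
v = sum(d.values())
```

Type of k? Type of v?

list() converts to list; sum of ints is int

list, int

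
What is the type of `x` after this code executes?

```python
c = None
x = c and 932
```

'and' returns first falsy value (None)

NoneType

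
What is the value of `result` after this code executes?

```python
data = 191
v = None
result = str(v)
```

data = 191; v = None; result = 'None'

'None'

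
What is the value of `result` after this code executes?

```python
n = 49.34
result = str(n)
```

n = 49.34; result = '49.34'

'49.34'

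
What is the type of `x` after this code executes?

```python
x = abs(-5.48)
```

abs() of float returns float

float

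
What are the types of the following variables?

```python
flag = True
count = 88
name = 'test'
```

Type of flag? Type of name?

flag is assigned the constant True, which has type bool; name is assigned a quoted string literal, so it is a str

bool, str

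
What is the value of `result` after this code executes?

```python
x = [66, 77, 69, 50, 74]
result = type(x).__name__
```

x is list; result = 'list'

'list'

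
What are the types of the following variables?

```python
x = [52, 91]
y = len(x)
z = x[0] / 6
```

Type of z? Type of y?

int / int = float; len() returns int

float, int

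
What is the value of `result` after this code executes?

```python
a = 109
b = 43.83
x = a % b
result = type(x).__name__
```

a is int; b is float; x is float; result = 'float'

'float'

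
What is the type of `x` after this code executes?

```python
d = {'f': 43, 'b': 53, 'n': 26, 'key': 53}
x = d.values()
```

.values() returns dict_values view

dict_values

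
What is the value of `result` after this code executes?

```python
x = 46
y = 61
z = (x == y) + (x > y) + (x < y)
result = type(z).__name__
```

x is int; y is int; z is int; result = 'int'

'int'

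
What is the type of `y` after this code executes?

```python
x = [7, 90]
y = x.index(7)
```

list.index() returns int

int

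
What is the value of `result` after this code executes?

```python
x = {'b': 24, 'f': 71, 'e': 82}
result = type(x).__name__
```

x is dict; result = 'dict'

'dict'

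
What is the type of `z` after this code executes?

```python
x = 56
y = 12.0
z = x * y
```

int * float = float

float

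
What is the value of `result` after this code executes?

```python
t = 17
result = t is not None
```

t = 17; result = True

True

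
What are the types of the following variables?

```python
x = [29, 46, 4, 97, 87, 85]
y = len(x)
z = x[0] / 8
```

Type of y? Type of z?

len() returns int; int / int = float

int, float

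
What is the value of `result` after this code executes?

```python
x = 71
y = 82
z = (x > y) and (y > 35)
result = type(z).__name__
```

x is int; y is int; z is bool; result = 'bool'

'bool'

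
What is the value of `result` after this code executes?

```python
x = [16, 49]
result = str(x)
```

x = [16, 49]; result = '[16, 49]'

'[16, 49]'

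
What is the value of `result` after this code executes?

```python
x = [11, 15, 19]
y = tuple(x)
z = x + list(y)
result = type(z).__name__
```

x is list; y is tuple; z is list; result = 'list'

'list'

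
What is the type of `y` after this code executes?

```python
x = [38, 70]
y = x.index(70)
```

list.index() returns int

int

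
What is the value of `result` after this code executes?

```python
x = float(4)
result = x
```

x = 4.0; result = 4.0

4.0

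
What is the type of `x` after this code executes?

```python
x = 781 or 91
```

'or' returns first truthy value (int)

int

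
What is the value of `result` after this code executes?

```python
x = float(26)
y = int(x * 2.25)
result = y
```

x = 26.0; y = 58; result = 58

58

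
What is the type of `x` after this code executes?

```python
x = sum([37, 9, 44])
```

sum() of ints returns int

int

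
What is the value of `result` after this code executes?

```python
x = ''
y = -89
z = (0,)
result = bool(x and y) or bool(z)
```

x = ''; y = -89; z = (0,); result = True

True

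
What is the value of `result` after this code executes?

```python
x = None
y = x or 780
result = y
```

x = None; y = 780; result = 780

780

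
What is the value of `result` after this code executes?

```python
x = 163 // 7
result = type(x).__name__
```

x is int; result = 'int'

'int'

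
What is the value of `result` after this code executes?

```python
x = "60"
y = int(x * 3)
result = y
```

x = '60'; y = 606060; result = 606060

606060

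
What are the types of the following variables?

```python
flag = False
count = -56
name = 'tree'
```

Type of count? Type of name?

count is assigned a bare integer (no decimal point), so it is an int; name is assigned a quoted string literal, so it is a str

int, str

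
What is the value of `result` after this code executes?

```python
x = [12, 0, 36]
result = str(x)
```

x = [12, 0, 36]; result = '[12, 0, 36]'

'[12, 0, 36]'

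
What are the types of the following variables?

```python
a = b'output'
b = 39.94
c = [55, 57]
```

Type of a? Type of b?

a is assigned a bytes literal (b'...' prefix); b is assigned a number with a decimal point, so it is a float

bytes, float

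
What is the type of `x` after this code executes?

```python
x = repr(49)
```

repr() returns str

str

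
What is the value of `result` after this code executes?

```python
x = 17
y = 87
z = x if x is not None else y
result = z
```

x = 17; y = 87; z = 17; result = 17

17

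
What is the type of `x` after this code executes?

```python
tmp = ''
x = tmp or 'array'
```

'or' returns first truthy value (str)

str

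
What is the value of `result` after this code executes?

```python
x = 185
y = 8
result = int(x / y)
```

x = 185; y = 8; result = 23

23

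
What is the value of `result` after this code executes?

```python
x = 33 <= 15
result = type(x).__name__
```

x is bool; result = 'bool'

'bool'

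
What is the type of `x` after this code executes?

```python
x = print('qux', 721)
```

print() returns None

NoneType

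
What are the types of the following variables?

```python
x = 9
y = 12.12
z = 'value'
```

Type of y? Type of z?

y is assigned a number with a decimal point, so it is a float; z is assigned a quoted string literal, so it is a str

float, str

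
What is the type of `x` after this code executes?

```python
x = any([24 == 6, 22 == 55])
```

any() returns bool

bool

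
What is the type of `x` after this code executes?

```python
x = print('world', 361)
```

print() returns None

NoneType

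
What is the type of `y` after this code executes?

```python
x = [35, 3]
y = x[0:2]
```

Slicing a list returns a list

list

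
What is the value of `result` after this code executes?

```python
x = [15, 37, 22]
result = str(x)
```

x = [15, 37, 22]; result = '[15, 37, 22]'

'[15, 37, 22]'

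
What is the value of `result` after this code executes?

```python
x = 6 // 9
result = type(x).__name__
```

x is int; result = 'int'

'int'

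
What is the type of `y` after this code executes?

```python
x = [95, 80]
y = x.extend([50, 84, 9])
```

list.extend() returns None

NoneType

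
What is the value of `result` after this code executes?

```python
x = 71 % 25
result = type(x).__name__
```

x is int; result = 'int'

'int'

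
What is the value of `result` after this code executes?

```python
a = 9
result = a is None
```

a = 9; result = False

False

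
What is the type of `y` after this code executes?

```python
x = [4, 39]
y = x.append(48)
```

list.append() returns None (mutates in place)

NoneType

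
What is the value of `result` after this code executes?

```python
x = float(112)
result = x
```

x = 112.0; result = 112.0

112.0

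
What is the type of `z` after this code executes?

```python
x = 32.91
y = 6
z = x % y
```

float % int = float

float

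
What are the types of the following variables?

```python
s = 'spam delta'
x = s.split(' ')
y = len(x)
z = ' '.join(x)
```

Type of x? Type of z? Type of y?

str.split() returns list; str.join() returns str; len() returns int

list, str, int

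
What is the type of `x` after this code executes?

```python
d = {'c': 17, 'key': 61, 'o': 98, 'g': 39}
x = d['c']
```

Accessing dict[str, int] with str key returns int

int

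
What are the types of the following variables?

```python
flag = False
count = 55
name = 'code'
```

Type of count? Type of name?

count is assigned a bare integer (no decimal point), so it is an int; name is assigned a quoted string literal, so it is a str

int, str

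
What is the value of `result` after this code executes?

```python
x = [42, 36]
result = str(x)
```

x = [42, 36]; result = '[42, 36]'

'[42, 36]'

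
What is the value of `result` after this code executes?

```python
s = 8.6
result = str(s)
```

s = 8.6; result = '8.6'

'8.6'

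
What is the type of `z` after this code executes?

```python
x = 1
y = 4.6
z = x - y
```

int - float = float

float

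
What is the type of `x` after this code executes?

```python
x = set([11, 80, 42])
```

set() constructor returns set

set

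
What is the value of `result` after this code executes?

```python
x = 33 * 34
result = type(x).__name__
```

x is int; result = 'int'

'int'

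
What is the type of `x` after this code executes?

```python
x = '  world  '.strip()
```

str.strip() returns str

str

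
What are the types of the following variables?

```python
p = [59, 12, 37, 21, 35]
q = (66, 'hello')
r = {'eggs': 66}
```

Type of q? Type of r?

q is assigned a tuple (parenthesized, comma-separated values); r is assigned a dict literal ({key: value})

tuple, dict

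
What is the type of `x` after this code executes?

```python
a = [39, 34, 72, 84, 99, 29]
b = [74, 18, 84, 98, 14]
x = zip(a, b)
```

zip() returns a zip object

zip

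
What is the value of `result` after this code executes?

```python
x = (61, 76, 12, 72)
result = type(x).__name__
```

x is tuple; result = 'tuple'

'tuple'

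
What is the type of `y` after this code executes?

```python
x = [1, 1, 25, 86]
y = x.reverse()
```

list.reverse() returns None

NoneType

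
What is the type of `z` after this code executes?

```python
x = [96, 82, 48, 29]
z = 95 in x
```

'in' operator returns bool

bool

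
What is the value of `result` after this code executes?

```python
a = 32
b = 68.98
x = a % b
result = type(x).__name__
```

a is int; b is float; x is float; result = 'float'

'float'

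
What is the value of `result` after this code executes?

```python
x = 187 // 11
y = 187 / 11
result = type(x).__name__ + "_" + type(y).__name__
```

x is int; y is float; result = 'int_float'

'int_float'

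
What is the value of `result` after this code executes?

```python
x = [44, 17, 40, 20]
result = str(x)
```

x = [44, 17, 40, 20]; result = '[44, 17, 40, 20]'

'[44, 17, 40, 20]'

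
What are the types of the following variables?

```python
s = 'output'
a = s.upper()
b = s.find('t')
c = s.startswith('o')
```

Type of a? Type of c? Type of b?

upper() returns str; startswith() returns bool; find() returns int

str, bool, int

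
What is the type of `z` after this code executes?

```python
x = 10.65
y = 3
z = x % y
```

float % int = float

float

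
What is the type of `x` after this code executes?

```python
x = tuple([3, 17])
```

tuple() constructor returns tuple

tuple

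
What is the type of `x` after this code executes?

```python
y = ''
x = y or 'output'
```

'or' returns first truthy value (str)

str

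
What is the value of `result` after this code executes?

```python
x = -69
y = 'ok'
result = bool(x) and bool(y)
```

x = -69; y = 'ok'; result = True

True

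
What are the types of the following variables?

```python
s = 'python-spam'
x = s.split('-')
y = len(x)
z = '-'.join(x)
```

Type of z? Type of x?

str.join() returns str; str.split() returns list

str, list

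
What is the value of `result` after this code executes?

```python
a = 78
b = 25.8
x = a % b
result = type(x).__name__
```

a is int; b is float; x is float; result = 'float'

'float'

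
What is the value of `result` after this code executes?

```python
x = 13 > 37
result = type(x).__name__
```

x is bool; result = 'bool'

'bool'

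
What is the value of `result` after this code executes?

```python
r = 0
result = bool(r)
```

r = 0; result = False

False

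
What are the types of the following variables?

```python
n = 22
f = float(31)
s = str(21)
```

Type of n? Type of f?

n is assigned a bare integer (no decimal point), so it is an int; f is assigned the result of calling float(), which returns a float

int, float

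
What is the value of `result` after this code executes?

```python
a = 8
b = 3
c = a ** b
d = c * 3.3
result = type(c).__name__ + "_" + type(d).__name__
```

a is int; b is int; c is int; d is float; result = 'int_float'

'int_float'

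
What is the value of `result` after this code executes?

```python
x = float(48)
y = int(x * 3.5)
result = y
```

x = 48.0; y = 168; result = 168

168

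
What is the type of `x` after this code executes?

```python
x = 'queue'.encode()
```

str.encode() returns bytes

bytes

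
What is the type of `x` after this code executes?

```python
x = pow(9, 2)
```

pow(int, int) returns int

int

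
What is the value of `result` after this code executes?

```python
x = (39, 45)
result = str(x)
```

x = (39, 45); result = '(39, 45)'

'(39, 45)'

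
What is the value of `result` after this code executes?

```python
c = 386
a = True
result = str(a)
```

c = 386; a = True; result = 'True'

'True'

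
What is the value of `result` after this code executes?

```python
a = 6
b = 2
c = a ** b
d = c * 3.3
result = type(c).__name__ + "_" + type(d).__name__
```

a is int; b is int; c is int; d is float; result = 'int_float'

'int_float'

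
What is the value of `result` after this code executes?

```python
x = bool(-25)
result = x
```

x = True; result = True

True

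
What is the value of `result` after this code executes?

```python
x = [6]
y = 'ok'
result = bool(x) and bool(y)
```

x = [6]; y = 'ok'; result = True

True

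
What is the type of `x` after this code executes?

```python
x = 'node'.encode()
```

str.encode() returns bytes

bytes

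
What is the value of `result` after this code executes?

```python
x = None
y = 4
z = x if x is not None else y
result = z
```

x = None; y = 4; z = 4; result = 4

4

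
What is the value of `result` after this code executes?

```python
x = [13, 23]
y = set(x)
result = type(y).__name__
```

x is list; y is set; result = 'set'

'set'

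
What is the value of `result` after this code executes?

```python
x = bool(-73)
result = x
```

x = True; result = True

True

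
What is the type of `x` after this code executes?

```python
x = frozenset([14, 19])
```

frozenset() returns frozenset

frozenset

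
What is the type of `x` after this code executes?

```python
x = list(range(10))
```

list(range()) returns list

list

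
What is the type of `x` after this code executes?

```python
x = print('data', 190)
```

print() returns None

NoneType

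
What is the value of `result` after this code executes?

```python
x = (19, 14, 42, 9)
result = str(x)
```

x = (19, 14, 42, 9); result = '(19, 14, 42, 9)'

'(19, 14, 42, 9)'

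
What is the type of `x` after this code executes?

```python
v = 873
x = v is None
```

'is' comparison returns bool

bool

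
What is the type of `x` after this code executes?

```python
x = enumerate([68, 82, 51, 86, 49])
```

enumerate() returns an enumerate object

enumerate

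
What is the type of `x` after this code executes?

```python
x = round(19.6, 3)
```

round() with decimal places returns float

float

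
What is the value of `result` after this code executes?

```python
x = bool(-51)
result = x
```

x = True; result = True

True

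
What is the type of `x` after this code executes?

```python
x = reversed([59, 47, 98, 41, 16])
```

reversed() on a list returns list_reverseiterator

list_reverseiterator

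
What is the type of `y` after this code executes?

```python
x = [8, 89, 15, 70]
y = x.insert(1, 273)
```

list.insert() returns None

NoneType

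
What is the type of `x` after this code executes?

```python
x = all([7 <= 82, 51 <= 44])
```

all() returns bool

bool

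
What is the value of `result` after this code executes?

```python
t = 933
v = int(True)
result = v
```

t = 933; v = 1; result = 1

1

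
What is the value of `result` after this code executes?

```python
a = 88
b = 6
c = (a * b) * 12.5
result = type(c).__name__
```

a is int; b is int; c is float; result = 'float'

'float'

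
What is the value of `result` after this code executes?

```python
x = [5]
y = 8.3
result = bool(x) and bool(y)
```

x = [5]; y = 8.3; result = True

True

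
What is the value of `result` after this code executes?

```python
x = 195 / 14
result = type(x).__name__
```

x is float; result = 'float'

'float'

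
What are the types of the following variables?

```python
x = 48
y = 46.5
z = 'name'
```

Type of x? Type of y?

x is assigned a bare integer (no decimal point), so it is an int; y is assigned a number with a decimal point, so it is a float

int, float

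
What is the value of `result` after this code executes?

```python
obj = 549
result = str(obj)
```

obj = 549; result = '549'

'549'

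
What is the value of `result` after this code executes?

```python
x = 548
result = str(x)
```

x = 548; result = '548'

'548'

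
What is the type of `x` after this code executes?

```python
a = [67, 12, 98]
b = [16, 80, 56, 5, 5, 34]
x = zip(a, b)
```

zip() returns a zip object

zip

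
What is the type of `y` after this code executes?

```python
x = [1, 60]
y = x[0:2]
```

Slicing a list returns a list

list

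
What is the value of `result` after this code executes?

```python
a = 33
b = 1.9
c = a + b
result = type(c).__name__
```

a is int; b is float; c is float; result = 'float'

'float'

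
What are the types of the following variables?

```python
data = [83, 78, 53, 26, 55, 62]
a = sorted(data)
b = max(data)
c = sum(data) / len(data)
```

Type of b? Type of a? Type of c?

max of ints returns int; sorted() returns list; int / int = float

int, list, float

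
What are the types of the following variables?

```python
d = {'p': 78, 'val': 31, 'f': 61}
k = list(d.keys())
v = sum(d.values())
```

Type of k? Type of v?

list() converts to list; sum of ints is int

list, int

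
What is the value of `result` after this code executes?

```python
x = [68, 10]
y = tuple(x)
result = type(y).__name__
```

x is list; y is tuple; result = 'tuple'

'tuple'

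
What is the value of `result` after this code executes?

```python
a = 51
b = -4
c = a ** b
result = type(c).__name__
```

a is int; b is int; c is float; result = 'float'

'float'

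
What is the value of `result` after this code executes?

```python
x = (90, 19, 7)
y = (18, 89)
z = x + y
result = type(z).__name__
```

x is tuple; y is tuple; z is tuple; result = 'tuple'

'tuple'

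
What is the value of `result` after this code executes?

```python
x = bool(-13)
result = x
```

x = True; result = True

True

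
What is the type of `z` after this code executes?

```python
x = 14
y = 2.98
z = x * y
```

int * float = float

float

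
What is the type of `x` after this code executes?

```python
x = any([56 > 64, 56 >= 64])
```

any() returns bool

bool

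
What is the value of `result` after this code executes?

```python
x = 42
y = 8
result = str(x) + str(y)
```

x = 42; y = 8; result = '428'

'428'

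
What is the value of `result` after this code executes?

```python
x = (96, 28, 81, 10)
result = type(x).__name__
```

x is tuple; result = 'tuple'

'tuple'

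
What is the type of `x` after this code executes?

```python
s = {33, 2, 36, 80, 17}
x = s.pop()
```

Popping from set[int] returns int

int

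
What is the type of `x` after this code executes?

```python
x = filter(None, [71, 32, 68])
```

filter() returns a filter object

filter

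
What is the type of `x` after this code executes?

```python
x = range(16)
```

range() returns a range object

range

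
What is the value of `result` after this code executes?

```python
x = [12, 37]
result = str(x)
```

x = [12, 37]; result = '[12, 37]'

'[12, 37]'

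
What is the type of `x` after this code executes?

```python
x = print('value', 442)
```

print() returns None

NoneType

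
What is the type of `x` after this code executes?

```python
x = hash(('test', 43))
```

hash() returns int

int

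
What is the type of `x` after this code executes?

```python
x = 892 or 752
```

'or' returns first truthy value (int)

int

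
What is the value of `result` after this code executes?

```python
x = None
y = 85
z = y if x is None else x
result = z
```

x = None; y = 85; z = 85; result = 85

85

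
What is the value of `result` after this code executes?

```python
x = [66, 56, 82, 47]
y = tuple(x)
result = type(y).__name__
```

x is list; y is tuple; result = 'tuple'

'tuple'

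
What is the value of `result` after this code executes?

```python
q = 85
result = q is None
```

q = 85; result = False

False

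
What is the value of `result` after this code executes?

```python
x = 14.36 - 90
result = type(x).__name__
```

x is float; result = 'float'

'float'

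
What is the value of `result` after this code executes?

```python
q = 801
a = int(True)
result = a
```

q = 801; a = 1; result = 1

1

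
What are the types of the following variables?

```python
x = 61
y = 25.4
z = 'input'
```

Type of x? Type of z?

x is assigned a bare integer (no decimal point), so it is an int; z is assigned a quoted string literal, so it is a str

int, str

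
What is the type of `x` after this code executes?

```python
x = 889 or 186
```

'or' returns first truthy value (int)

int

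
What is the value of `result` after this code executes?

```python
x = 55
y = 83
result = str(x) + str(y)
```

x = 55; y = 83; result = '5583'

'5583'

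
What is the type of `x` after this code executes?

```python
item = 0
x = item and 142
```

'and' returns first falsy value (0 is int)

int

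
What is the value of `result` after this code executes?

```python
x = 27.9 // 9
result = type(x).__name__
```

x is float; result = 'float'

'float'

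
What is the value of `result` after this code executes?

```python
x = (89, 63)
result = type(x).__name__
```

x is tuple; result = 'tuple'

'tuple'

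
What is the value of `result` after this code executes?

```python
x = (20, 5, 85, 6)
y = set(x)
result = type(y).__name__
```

x is tuple; y is set; result = 'set'

'set'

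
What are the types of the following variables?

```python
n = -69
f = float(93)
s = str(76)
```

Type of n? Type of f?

n is assigned a bare integer (no decimal point), so it is an int; f is assigned the result of calling float(), which returns a float

int, float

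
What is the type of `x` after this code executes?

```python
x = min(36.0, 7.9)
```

min() of floats returns float

float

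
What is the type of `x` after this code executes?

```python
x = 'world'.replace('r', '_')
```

str.replace() returns str

str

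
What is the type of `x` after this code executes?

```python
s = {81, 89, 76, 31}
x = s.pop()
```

Popping from set[int] returns int

int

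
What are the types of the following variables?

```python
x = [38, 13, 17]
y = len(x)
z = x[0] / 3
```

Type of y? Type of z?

len() returns int; int / int = float

int, float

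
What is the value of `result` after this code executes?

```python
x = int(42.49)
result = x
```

x = 42; result = 42

42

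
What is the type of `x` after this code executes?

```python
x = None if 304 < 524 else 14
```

304 < 524 is True, so the if branch is taken

NoneType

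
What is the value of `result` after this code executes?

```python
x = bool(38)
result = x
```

x = True; result = True

True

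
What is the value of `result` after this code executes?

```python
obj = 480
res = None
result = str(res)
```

obj = 480; res = None; result = 'None'

'None'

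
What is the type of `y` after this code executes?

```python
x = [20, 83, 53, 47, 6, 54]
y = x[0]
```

Indexing list[int] returns int

int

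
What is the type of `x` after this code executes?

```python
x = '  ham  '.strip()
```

str.strip() returns str

str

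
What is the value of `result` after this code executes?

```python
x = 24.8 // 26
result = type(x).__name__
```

x is float; result = 'float'

'float'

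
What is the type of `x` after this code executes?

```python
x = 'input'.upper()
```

str.upper() returns str

str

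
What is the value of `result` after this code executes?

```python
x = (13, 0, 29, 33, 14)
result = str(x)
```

x = (13, 0, 29, 33, 14); result = '(13, 0, 29, 33, 14)'

'(13, 0, 29, 33, 14)'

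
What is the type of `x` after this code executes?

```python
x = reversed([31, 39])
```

reversed() on a list returns list_reverseiterator

list_reverseiterator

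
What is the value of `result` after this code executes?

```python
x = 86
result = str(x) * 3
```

x = 86; result = '868686'

'868686'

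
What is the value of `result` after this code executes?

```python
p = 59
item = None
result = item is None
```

p = 59; item = None; result = True

True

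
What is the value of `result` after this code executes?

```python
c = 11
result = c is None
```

c = 11; result = False

False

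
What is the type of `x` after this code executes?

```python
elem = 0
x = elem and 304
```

'and' returns first falsy value (0 is int)

int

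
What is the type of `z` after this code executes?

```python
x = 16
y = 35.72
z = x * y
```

int * float = float

float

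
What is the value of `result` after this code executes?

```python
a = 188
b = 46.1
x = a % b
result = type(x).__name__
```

a is int; b is float; x is float; result = 'float'

'float'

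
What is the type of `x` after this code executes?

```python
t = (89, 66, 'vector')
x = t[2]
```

Index 2 of tuple is a str literal

str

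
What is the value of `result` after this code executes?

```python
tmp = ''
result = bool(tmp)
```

tmp = ''; result = False

False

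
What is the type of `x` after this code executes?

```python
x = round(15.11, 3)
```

round() with decimal places returns float

float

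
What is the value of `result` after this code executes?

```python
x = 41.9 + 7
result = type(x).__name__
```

x is float; result = 'float'

'float'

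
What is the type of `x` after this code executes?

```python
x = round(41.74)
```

round() with no decimal places returns int

int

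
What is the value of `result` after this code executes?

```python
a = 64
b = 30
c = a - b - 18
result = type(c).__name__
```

a is int; b is int; c is int; result = 'int'

'int'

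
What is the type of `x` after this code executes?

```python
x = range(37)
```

range() returns a range object

range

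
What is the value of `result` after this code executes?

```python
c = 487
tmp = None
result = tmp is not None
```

c = 487; tmp = None; result = False

False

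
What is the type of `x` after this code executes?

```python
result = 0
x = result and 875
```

'and' returns first falsy value (0 is int)

int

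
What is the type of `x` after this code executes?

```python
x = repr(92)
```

repr() returns str

str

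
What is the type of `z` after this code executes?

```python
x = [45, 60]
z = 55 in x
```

'in' operator returns bool

bool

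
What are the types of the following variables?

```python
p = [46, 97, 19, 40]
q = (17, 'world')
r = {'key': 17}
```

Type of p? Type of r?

p is assigned a list literal (square brackets); r is assigned a dict literal ({key: value})

list, dict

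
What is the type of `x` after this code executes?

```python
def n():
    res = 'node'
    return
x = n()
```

Bare return returns None

NoneType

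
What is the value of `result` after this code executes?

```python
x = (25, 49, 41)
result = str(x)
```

x = (25, 49, 41); result = '(25, 49, 41)'

'(25, 49, 41)'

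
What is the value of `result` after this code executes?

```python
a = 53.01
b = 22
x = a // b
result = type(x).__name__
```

a is float; b is int; x is float; result = 'float'

'float'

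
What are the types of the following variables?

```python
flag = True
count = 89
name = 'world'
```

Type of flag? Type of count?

flag is assigned the constant True, which has type bool; count is assigned a bare integer (no decimal point), so it is an int

bool, int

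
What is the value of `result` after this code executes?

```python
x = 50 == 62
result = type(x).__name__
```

x is bool; result = 'bool'

'bool'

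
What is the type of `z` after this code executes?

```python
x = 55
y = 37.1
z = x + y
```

int + float = float

float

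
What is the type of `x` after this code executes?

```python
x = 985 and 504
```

'and' with truthy values returns last operand (int)

int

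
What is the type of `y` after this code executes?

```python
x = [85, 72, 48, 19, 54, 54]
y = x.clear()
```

list.clear() returns None

NoneType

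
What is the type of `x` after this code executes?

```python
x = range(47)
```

range() returns a range object

range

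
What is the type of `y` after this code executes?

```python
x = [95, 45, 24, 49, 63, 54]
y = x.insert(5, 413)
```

list.insert() returns None

NoneType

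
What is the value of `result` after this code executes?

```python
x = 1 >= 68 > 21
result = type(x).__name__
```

x is bool; result = 'bool'

'bool'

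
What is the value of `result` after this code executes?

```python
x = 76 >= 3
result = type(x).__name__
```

x is bool; result = 'bool'

'bool'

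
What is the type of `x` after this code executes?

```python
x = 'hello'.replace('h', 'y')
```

str.replace() returns str

str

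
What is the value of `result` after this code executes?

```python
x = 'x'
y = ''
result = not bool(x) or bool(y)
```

x = 'x'; y = ''; result = False

False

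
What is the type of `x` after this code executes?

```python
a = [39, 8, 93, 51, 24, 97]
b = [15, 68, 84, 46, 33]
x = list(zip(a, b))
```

list(zip()) returns a list of tuples

list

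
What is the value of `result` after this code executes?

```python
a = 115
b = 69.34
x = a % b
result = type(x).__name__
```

a is int; b is float; x is float; result = 'float'

'float'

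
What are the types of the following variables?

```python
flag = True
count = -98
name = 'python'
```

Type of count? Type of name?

count is assigned a bare integer (no decimal point), so it is an int; name is assigned a quoted string literal, so it is a str

int, str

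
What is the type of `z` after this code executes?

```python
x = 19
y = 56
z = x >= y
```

Comparison returns bool

bool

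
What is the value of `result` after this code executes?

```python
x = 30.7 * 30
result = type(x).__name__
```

x is float; result = 'float'

'float'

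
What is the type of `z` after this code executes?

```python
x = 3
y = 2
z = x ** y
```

positive int ** positive int = int

int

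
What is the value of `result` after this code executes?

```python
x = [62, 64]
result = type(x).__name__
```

x is list; result = 'list'

'list'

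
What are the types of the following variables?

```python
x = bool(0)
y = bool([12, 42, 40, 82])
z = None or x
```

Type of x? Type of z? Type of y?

bool() returns bool; None or bool returns the bool; bool() returns bool

bool, bool, bool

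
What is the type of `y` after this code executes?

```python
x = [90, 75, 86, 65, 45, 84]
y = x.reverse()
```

list.reverse() returns None

NoneType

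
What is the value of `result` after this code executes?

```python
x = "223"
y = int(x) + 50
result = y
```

x = '223'; y = 273; result = 273

273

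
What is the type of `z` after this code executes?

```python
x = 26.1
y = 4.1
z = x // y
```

float // float = float

float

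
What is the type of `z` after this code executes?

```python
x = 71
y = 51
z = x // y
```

int // int = int

int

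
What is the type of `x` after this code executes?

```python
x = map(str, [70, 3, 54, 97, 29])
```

map() returns a map object

map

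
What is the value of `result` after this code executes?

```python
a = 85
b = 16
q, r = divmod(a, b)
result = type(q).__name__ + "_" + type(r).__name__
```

a is int; b is int; q is int; r is int; result = 'int_int'

'int_int'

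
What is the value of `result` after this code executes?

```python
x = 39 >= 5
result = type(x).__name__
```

x is bool; result = 'bool'

'bool'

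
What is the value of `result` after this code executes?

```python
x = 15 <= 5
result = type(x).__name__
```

x is bool; result = 'bool'

'bool'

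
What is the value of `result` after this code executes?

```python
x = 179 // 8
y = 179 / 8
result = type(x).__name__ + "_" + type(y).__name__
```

x is int; y is float; result = 'int_float'

'int_float'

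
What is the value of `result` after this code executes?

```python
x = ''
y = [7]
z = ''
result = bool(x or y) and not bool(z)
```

x = ''; y = [7]; z = ''; result = True

True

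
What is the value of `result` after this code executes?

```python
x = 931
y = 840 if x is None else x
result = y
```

x = 931; y = 931; result = 931

931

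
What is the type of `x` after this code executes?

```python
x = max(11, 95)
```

max() of ints returns int

int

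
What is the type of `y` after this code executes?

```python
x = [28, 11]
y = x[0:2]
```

Slicing a list returns a list

list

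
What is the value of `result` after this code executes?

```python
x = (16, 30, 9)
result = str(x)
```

x = (16, 30, 9); result = '(16, 30, 9)'

'(16, 30, 9)'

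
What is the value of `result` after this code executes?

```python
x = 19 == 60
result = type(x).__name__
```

x is bool; result = 'bool'

'bool'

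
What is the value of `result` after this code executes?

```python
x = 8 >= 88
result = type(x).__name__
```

x is bool; result = 'bool'

'bool'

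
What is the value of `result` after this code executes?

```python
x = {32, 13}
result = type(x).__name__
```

x is set; result = 'set'

'set'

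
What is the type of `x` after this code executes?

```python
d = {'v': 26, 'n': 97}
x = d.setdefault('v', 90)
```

dict.setdefault() returns the (existing or default) value

int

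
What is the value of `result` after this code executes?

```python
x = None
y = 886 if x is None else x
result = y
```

x = None; y = 886; result = 886

886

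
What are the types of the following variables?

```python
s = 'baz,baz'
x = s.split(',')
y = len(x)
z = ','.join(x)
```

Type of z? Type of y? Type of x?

str.join() returns str; len() returns int; str.split() returns list

str, int, list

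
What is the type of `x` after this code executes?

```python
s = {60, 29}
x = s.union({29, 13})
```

set.union() returns a new set

set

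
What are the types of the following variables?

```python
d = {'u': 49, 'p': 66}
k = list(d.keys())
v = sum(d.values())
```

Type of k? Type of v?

list() converts to list; sum of ints is int

list, int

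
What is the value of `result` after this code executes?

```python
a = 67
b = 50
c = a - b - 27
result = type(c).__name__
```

a is int; b is int; c is int; result = 'int'

'int'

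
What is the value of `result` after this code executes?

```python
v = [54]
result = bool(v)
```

v = [54]; result = True

True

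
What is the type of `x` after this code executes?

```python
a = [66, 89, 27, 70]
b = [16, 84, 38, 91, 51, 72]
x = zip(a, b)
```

zip() returns a zip object

zip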